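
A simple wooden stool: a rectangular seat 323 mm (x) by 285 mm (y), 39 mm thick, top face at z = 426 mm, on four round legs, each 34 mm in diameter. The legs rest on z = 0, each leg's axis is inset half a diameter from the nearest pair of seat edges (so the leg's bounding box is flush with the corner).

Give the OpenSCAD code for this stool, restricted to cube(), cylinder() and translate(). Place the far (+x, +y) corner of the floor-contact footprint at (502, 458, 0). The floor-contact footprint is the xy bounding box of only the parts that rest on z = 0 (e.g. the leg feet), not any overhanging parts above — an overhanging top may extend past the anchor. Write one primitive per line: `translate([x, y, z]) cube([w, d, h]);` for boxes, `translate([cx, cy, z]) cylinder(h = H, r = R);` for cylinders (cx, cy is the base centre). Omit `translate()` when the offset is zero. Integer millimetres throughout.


translate([179, 173, 387]) cube([323, 285, 39]);
translate([196, 190, 0]) cylinder(h = 387, r = 17);
translate([485, 190, 0]) cylinder(h = 387, r = 17);
translate([196, 441, 0]) cylinder(h = 387, r = 17);
translate([485, 441, 0]) cylinder(h = 387, r = 17);


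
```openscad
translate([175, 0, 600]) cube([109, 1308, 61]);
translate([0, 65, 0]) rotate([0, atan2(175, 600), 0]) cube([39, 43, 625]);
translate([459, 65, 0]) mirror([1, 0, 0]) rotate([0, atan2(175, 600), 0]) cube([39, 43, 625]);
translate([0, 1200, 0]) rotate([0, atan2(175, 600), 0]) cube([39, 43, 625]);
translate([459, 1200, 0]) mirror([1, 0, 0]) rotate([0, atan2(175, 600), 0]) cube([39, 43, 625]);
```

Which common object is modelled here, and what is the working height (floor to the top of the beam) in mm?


A sawhorse. The overall height is 661 mm.

A beam across two mirrored pairs of raked legs — a sawhorse. The beam's underside is at z = 600 (matching the legs' vertical rise in atan2(175, 600)) and the beam is 61 mm tall, so its top is at 600 + 61 = 661 mm. The raked legs top out at the beam's underside, so that is the highest point.


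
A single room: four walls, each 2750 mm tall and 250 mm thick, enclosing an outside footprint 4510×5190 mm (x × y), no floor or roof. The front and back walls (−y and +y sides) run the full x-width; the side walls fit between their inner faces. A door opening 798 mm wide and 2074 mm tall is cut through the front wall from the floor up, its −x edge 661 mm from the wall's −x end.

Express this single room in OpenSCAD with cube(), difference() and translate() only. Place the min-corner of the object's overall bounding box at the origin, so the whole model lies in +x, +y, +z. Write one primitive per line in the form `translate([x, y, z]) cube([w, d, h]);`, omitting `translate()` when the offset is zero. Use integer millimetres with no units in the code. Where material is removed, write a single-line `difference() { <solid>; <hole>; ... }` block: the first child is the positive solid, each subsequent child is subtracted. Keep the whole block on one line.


difference() { cube([4510, 250, 2750]); translate([661, 0, 0]) cube([798, 250, 2074]); }
translate([0, 4940, 0]) cube([4510, 250, 2750]);
translate([0, 250, 0]) cube([250, 4690, 2750]);
translate([4260, 250, 0]) cube([250, 4690, 2750]);


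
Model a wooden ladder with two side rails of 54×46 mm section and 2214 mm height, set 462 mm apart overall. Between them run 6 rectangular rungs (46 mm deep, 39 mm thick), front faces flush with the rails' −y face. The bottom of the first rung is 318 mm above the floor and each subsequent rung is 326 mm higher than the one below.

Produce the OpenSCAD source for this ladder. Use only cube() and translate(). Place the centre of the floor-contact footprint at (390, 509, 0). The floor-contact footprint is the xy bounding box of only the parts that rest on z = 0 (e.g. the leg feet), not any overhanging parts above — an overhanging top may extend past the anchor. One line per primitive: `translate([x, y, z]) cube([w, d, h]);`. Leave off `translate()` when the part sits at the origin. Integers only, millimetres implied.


translate([159, 486, 0]) cube([54, 46, 2214]);
translate([567, 486, 0]) cube([54, 46, 2214]);
translate([213, 486, 318]) cube([354, 46, 39]);
translate([213, 486, 644]) cube([354, 46, 39]);
translate([213, 486, 970]) cube([354, 46, 39]);
translate([213, 486, 1296]) cube([354, 46, 39]);
translate([213, 486, 1622]) cube([354, 46, 39]);
translate([213, 486, 1948]) cube([354, 46, 39]);


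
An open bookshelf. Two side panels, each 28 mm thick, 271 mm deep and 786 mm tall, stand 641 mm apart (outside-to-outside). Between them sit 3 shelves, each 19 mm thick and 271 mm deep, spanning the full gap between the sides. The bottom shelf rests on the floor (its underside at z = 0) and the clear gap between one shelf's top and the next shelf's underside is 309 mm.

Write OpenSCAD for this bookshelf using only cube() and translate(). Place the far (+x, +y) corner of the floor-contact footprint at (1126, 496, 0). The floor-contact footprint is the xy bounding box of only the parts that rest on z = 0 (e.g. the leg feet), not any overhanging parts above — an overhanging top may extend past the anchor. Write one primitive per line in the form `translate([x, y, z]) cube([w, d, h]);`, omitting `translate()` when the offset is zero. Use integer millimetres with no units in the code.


translate([485, 225, 0]) cube([28, 271, 786]);
translate([1098, 225, 0]) cube([28, 271, 786]);
translate([513, 225, 0]) cube([585, 271, 19]);
translate([513, 225, 328]) cube([585, 271, 19]);
translate([513, 225, 656]) cube([585, 271, 19]);


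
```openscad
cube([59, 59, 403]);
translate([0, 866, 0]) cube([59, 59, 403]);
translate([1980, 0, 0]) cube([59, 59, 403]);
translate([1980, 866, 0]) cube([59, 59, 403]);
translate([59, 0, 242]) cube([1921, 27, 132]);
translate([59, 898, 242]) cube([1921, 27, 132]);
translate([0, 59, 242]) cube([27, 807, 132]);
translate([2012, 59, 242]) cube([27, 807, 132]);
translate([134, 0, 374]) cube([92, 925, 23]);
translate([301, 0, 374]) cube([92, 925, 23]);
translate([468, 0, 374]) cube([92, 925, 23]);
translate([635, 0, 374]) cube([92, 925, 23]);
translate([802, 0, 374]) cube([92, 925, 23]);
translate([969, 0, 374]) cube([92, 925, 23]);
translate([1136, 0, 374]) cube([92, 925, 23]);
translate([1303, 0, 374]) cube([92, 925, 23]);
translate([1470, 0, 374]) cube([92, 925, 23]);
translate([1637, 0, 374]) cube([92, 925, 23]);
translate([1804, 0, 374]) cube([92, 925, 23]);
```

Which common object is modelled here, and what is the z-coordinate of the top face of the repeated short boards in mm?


A bed frame. The slat-top height is 397 mm.

Four posts, four rails, and a row of slats — a bed frame. Slats sit on the rails at z = 242 + 132 = 374; with slat thickness 23, the top is 397 mm.


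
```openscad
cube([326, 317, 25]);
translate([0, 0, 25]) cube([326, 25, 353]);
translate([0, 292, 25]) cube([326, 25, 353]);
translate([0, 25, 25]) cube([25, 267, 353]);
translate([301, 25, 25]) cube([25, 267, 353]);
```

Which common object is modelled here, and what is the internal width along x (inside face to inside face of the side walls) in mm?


An open box. The internal width is 276 mm.

A 326×317 base slab with four walls standing on it — an open box. The base is 326 mm wide and the walls are 25 mm thick, so the internal width is 326 − 2 × 25 = 276 mm.


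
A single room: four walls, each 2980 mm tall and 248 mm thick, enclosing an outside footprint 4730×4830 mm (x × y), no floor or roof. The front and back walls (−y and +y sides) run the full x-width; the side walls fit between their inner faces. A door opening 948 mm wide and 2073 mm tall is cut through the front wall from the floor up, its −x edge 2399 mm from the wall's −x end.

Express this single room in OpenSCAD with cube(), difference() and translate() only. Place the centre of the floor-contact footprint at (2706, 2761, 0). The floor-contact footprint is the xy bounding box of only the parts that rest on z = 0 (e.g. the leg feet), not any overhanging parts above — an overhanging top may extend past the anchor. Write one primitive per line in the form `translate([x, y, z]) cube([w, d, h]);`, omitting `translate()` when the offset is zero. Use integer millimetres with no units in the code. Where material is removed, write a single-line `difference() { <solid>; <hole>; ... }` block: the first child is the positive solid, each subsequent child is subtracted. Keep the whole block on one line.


difference() { translate([341, 346, 0]) cube([4730, 248, 2980]); translate([2740, 346, 0]) cube([948, 248, 2073]); }
translate([341, 4928, 0]) cube([4730, 248, 2980]);
translate([341, 594, 0]) cube([248, 4334, 2980]);
translate([4823, 594, 0]) cube([248, 4334, 2980]);


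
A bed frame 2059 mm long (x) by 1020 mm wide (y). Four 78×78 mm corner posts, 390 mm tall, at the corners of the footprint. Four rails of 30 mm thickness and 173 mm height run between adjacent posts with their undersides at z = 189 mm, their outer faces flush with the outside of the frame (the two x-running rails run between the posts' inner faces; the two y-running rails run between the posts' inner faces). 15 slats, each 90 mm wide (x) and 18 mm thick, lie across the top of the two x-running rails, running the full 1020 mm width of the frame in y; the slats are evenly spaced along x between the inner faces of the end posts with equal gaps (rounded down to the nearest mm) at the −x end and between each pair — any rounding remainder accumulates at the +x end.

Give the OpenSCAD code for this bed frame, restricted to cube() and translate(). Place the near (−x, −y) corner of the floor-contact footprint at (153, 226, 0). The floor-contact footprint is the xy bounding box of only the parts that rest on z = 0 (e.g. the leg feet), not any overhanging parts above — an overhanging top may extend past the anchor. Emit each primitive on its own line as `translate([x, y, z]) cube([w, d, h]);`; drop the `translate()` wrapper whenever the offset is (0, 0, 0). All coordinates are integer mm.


translate([153, 226, 0]) cube([78, 78, 390]);
translate([153, 1168, 0]) cube([78, 78, 390]);
translate([2134, 226, 0]) cube([78, 78, 390]);
translate([2134, 1168, 0]) cube([78, 78, 390]);
translate([231, 226, 189]) cube([1903, 30, 173]);
translate([231, 1216, 189]) cube([1903, 30, 173]);
translate([153, 304, 189]) cube([30, 864, 173]);
translate([2182, 304, 189]) cube([30, 864, 173]);
translate([265, 226, 362]) cube([90, 1020, 18]);
translate([389, 226, 362]) cube([90, 1020, 18]);
translate([513, 226, 362]) cube([90, 1020, 18]);
translate([637, 226, 362]) cube([90, 1020, 18]);
translate([761, 226, 362]) cube([90, 1020, 18]);
translate([885, 226, 362]) cube([90, 1020, 18]);
translate([1009, 226, 362]) cube([90, 1020, 18]);
translate([1133, 226, 362]) cube([90, 1020, 18]);
translate([1257, 226, 362]) cube([90, 1020, 18]);
translate([1381, 226, 362]) cube([90, 1020, 18]);
translate([1505, 226, 362]) cube([90, 1020, 18]);
translate([1629, 226, 362]) cube([90, 1020, 18]);
translate([1753, 226, 362]) cube([90, 1020, 18]);
translate([1877, 226, 362]) cube([90, 1020, 18]);
translate([2001, 226, 362]) cube([90, 1020, 18]);


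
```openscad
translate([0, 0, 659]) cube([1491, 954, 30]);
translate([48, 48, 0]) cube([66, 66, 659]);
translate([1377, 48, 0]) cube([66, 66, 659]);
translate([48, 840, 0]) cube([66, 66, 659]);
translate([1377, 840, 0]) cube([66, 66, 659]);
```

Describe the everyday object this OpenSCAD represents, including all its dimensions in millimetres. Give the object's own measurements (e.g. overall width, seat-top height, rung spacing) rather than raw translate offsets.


A table: top 1491 mm (x) × 954 mm (y), 30 mm thick, upper face at z = 689 mm, on four 66×66 mm square legs, each inset 48 mm from the nearest pair of top edges from z = 0 to the bottom of the top.


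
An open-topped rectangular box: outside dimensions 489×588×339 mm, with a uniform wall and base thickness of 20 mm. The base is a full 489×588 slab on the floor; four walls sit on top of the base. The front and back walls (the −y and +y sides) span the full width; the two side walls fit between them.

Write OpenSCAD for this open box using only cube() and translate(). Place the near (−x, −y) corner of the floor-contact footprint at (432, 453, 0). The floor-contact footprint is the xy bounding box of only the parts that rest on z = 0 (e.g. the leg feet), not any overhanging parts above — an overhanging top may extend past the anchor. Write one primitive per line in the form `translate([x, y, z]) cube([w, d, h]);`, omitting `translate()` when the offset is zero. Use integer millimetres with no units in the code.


translate([432, 453, 0]) cube([489, 588, 20]);
translate([432, 453, 20]) cube([489, 20, 319]);
translate([432, 1021, 20]) cube([489, 20, 319]);
translate([432, 473, 20]) cube([20, 548, 319]);
translate([901, 473, 20]) cube([20, 548, 319]);


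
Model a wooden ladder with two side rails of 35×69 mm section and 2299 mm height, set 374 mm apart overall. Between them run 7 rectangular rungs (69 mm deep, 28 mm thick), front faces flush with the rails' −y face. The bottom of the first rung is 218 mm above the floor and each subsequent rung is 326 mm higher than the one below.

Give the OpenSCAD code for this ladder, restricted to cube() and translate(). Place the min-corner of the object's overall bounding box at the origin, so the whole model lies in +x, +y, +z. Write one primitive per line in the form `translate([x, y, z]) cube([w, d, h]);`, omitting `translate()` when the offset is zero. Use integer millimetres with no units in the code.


// rung span = 374 - 2*35 = 304
// rung[k] z = 218 + k*326
cube([35, 69, 2299]);
translate([339, 0, 0]) cube([35, 69, 2299]);
translate([35, 0, 218]) cube([304, 69, 28]);
translate([35, 0, 544]) cube([304, 69, 28]);
translate([35, 0, 870]) cube([304, 69, 28]);
translate([35, 0, 1196]) cube([304, 69, 28]);
translate([35, 0, 1522]) cube([304, 69, 28]);
translate([35, 0, 1848]) cube([304, 69, 28]);
translate([35, 0, 2174]) cube([304, 69, 28]);


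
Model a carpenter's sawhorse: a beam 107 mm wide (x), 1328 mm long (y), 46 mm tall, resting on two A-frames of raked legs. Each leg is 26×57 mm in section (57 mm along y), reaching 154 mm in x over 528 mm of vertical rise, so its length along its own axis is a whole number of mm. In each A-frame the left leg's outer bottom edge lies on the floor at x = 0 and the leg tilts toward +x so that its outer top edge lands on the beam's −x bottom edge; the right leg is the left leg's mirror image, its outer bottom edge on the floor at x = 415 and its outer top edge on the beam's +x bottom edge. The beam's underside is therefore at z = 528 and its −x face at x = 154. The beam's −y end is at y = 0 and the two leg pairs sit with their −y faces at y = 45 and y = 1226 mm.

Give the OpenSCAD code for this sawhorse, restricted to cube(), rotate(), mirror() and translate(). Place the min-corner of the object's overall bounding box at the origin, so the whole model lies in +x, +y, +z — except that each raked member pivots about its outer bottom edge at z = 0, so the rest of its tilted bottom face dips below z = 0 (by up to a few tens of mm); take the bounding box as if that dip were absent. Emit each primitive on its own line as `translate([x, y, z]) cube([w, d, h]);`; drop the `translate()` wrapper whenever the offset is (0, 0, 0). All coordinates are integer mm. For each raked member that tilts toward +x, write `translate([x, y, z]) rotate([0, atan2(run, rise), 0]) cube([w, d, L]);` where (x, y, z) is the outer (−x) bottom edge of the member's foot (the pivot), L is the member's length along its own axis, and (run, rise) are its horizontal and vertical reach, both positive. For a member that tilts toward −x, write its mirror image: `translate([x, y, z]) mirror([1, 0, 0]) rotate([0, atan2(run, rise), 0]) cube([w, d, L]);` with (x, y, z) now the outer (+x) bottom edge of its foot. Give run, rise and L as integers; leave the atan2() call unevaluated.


translate([154, 0, 528]) cube([107, 1328, 46]);
translate([0, 45, 0]) rotate([0, atan2(154, 528), 0]) cube([26, 57, 550]);
translate([415, 45, 0]) mirror([1, 0, 0]) rotate([0, atan2(154, 528), 0]) cube([26, 57, 550]);
translate([0, 1226, 0]) rotate([0, atan2(154, 528), 0]) cube([26, 57, 550]);
translate([415, 1226, 0]) mirror([1, 0, 0]) rotate([0, atan2(154, 528), 0]) cube([26, 57, 550]);


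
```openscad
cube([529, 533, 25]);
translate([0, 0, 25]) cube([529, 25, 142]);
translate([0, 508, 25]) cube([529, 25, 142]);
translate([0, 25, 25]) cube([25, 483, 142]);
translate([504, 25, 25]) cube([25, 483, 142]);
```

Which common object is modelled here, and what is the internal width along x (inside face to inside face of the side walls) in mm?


An open box. The internal width is 479 mm.

A 529×533 base slab with four walls standing on it — an open box. The base is 529 mm wide and the walls are 25 mm thick, so the internal width is 529 − 2 × 25 = 479 mm.


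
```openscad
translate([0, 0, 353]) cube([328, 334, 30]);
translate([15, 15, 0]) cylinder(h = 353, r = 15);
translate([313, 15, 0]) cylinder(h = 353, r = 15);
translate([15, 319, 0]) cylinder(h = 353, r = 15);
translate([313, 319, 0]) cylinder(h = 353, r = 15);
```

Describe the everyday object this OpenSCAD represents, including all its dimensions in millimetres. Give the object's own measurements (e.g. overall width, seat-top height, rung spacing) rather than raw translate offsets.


A four-legged stool. The seat is a 328×334×30 mm slab whose top surface is at z = 383 mm; four round legs, each 30 mm in diameter, run from the floor (z = 0) to the underside of the seat, each leg's axis is inset half a diameter from the nearest pair of seat edges (so the leg's bounding box is flush with the corner).


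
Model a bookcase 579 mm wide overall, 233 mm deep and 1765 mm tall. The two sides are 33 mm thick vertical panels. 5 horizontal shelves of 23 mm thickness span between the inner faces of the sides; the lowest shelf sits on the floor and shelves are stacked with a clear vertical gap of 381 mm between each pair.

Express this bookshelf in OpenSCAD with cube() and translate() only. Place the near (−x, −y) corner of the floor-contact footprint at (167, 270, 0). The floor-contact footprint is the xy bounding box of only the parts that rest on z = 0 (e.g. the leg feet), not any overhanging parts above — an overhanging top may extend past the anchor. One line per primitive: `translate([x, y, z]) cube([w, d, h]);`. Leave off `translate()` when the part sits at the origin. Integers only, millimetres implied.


translate([167, 270, 0]) cube([33, 233, 1765]);
translate([713, 270, 0]) cube([33, 233, 1765]);
translate([200, 270, 0]) cube([513, 233, 23]);
translate([200, 270, 404]) cube([513, 233, 23]);
translate([200, 270, 808]) cube([513, 233, 23]);
translate([200, 270, 1212]) cube([513, 233, 23]);
translate([200, 270, 1616]) cube([513, 233, 23]);


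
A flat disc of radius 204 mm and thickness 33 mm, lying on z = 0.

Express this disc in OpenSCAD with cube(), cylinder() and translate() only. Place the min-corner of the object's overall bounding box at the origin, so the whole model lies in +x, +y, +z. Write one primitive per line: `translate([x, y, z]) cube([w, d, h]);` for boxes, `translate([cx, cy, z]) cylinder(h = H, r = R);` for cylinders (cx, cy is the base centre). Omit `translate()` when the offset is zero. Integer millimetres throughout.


translate([204, 204, 0]) cylinder(h = 33, r = 204);


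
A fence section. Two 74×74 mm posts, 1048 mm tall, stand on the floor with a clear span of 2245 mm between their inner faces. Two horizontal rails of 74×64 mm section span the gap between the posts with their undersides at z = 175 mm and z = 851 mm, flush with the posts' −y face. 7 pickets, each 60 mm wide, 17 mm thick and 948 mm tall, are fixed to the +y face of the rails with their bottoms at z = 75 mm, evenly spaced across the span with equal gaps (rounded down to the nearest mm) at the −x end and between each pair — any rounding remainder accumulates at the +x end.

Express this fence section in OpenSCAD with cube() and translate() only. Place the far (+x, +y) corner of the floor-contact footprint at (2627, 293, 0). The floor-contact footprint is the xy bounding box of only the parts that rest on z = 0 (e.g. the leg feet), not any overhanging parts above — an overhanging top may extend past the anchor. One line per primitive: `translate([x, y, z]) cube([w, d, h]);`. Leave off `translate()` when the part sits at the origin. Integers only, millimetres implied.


translate([234, 219, 0]) cube([74, 74, 1048]);
translate([2553, 219, 0]) cube([74, 74, 1048]);
translate([308, 219, 175]) cube([2245, 74, 64]);
translate([308, 219, 851]) cube([2245, 74, 64]);
translate([536, 293, 75]) cube([60, 17, 948]);
translate([824, 293, 75]) cube([60, 17, 948]);
translate([1112, 293, 75]) cube([60, 17, 948]);
translate([1400, 293, 75]) cube([60, 17, 948]);
translate([1688, 293, 75]) cube([60, 17, 948]);
translate([1976, 293, 75]) cube([60, 17, 948]);
translate([2264, 293, 75]) cube([60, 17, 948]);


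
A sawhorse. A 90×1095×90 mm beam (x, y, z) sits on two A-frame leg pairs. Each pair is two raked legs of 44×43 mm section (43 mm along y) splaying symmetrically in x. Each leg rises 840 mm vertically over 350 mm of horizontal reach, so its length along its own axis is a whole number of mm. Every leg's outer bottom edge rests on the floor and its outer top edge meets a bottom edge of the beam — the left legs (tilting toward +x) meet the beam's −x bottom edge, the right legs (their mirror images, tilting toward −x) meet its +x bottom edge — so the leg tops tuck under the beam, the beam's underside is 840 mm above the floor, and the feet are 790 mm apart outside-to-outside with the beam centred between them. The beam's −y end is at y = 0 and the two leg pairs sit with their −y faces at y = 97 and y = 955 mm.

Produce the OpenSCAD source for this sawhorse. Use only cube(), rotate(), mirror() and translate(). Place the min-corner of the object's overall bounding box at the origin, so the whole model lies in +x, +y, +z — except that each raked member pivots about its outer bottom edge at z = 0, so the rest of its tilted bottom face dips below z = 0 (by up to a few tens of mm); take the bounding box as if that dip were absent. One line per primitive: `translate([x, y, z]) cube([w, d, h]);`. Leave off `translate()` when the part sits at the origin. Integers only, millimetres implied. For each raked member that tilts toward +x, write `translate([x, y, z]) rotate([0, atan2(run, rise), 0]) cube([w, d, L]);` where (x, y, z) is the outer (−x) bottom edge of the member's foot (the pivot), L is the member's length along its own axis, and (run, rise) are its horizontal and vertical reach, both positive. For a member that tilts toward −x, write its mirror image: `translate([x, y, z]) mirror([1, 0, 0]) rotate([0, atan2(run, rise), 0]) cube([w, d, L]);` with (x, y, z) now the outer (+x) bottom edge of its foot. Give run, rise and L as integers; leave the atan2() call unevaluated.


translate([350, 0, 840]) cube([90, 1095, 90]);
translate([0, 97, 0]) rotate([0, atan2(350, 840), 0]) cube([44, 43, 910]);
translate([790, 97, 0]) mirror([1, 0, 0]) rotate([0, atan2(350, 840), 0]) cube([44, 43, 910]);
translate([0, 955, 0]) rotate([0, atan2(350, 840), 0]) cube([44, 43, 910]);
translate([790, 955, 0]) mirror([1, 0, 0]) rotate([0, atan2(350, 840), 0]) cube([44, 43, 910]);


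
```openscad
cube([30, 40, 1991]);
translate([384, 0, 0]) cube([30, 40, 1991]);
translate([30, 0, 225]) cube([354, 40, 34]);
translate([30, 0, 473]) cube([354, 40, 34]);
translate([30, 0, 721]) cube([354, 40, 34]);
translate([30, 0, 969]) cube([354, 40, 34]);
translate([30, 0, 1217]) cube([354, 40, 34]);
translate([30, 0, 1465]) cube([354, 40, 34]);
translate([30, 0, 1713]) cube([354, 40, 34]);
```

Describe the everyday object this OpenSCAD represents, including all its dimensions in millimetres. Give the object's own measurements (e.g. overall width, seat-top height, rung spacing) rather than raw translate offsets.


A straight ladder. Two 30×40 mm vertical rails, 1991 mm tall, stand 414 mm apart (outside-to-outside) with their front faces coplanar on the −y side. 7 rungs, each 40 mm deep and 34 mm tall, span between the inner faces of the rails, front faces flush with the rails. The lowest rung's underside is at z = 225 mm and rungs are spaced 248 mm apart (underside to underside).


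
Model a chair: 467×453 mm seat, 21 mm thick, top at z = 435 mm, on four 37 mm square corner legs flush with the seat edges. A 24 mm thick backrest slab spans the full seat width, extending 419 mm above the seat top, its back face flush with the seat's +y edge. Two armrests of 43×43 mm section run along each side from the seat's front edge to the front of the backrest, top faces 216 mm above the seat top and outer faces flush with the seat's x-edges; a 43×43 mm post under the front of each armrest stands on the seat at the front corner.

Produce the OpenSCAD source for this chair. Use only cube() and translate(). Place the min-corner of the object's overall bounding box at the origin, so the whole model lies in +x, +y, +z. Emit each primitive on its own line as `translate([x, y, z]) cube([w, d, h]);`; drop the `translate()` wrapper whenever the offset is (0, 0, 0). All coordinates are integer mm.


translate([0, 0, 414]) cube([467, 453, 21]);
cube([37, 37, 414]);
translate([430, 0, 0]) cube([37, 37, 414]);
translate([0, 416, 0]) cube([37, 37, 414]);
translate([430, 416, 0]) cube([37, 37, 414]);
translate([0, 429, 435]) cube([467, 24, 419]);
translate([0, 0, 608]) cube([43, 429, 43]);
translate([424, 0, 608]) cube([43, 429, 43]);
translate([0, 0, 435]) cube([43, 43, 173]);
translate([424, 0, 435]) cube([43, 43, 173]);


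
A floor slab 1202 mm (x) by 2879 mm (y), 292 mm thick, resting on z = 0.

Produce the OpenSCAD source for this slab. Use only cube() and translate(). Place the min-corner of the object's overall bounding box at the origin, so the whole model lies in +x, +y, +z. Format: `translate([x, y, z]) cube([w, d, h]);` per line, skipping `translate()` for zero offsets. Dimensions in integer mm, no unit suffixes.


cube([1202, 2879, 292]);


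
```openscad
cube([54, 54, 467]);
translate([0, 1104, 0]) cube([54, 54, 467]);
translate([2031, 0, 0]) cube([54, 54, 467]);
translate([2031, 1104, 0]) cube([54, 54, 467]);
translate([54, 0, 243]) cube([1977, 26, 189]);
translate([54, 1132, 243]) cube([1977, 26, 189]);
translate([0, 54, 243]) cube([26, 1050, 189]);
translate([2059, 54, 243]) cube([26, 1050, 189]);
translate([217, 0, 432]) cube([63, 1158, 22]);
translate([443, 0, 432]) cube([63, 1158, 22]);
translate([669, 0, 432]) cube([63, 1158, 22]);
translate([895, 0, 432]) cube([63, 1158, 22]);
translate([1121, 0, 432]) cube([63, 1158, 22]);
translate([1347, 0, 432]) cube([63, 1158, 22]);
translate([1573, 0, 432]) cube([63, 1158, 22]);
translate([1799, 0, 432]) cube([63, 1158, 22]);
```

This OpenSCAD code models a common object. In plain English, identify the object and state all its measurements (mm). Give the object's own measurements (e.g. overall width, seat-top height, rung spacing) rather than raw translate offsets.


A bed frame 2085 mm long (x) by 1158 mm wide (y). Four 54×54 mm corner posts, 467 mm tall, at the corners of the footprint. Four rails of 26 mm thickness and 189 mm height run between adjacent posts with their undersides at z = 243 mm, their outer faces flush with the outside of the frame (the two x-running rails run between the posts' inner faces; the two y-running rails run between the posts' inner faces). 8 slats, each 63 mm wide (x) and 22 mm thick, lie across the top of the two x-running rails, running the full 1158 mm width of the frame in y; along x they sit between the end posts with a 163 mm gap after the −x posts and between neighbouring slats, leaving 169 mm before the +x posts.


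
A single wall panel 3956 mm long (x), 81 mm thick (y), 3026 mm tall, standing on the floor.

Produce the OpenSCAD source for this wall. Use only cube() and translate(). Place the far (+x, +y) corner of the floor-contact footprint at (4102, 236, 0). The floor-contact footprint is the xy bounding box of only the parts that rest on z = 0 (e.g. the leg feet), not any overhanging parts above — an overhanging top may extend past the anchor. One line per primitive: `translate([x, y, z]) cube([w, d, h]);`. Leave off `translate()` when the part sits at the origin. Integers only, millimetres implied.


translate([146, 155, 0]) cube([3956, 81, 3026]);


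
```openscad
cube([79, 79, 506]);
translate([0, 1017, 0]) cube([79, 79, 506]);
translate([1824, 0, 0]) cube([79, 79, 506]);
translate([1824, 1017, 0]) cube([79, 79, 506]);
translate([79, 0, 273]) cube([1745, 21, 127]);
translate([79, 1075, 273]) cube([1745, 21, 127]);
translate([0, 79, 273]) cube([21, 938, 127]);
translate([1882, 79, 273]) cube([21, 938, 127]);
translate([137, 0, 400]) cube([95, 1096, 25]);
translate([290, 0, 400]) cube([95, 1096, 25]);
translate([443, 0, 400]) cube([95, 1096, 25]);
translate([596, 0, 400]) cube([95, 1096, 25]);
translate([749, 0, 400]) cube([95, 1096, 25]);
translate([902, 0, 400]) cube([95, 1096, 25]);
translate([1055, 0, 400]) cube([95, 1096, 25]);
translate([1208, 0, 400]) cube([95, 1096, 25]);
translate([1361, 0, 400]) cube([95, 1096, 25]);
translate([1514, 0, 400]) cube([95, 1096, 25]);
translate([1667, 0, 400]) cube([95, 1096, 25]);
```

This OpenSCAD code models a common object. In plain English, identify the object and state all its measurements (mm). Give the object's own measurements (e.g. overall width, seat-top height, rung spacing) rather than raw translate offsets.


A bed frame 1903 mm long (x) by 1096 mm wide (y). Four 79×79 mm corner posts, 506 mm tall, at the corners of the footprint. Four rails of 21 mm thickness and 127 mm height run between adjacent posts with their undersides at z = 273 mm, their outer faces flush with the outside of the frame (the two x-running rails run between the posts' inner faces; the two y-running rails run between the posts' inner faces). 11 slats, each 95 mm wide (x) and 25 mm thick, lie across the top of the two x-running rails, running the full 1096 mm width of the frame in y; along x they sit between the end posts with a 58 mm gap after the −x posts and between neighbouring slats, leaving 62 mm before the +x posts.


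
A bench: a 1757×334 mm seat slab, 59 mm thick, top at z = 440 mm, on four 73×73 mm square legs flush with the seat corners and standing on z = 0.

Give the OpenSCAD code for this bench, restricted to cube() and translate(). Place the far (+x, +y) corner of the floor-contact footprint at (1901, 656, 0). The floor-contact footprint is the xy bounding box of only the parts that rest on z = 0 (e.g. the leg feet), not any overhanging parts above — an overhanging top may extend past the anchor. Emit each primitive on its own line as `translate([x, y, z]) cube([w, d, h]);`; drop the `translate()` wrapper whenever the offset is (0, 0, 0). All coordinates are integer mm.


translate([144, 322, 381]) cube([1757, 334, 59]);
translate([144, 322, 0]) cube([73, 73, 381]);
translate([144, 583, 0]) cube([73, 73, 381]);
translate([1828, 322, 0]) cube([73, 73, 381]);
translate([1828, 583, 0]) cube([73, 73, 381]);


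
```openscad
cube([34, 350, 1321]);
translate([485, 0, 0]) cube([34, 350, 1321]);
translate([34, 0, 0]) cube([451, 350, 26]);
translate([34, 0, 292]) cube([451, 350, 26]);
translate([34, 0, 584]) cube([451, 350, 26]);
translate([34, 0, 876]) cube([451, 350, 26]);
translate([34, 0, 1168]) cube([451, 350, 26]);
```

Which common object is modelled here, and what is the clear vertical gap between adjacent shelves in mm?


A bookshelf. The clear shelf gap is 266 mm.

Two tall side panels with 5 horizontal boards between them — a bookshelf. The first two shelf undersides are at z = 0 and z = 292; with shelf thickness 26, the clear gap is 292 − 0 − 26 = 266 mm.


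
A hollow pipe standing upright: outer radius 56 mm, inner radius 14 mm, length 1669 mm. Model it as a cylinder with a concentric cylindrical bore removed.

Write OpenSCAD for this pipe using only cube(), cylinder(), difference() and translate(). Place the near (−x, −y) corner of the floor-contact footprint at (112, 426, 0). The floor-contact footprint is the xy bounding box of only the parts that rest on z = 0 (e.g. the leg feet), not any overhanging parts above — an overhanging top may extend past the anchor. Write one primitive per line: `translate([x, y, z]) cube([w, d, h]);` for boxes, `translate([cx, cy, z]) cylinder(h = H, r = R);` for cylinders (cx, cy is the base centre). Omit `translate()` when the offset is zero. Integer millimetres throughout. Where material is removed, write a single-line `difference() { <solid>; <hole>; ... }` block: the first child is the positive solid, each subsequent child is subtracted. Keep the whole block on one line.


difference() { translate([168, 482, 0]) cylinder(h = 1669, r = 56); translate([168, 482, 0]) cylinder(h = 1669, r = 14); }


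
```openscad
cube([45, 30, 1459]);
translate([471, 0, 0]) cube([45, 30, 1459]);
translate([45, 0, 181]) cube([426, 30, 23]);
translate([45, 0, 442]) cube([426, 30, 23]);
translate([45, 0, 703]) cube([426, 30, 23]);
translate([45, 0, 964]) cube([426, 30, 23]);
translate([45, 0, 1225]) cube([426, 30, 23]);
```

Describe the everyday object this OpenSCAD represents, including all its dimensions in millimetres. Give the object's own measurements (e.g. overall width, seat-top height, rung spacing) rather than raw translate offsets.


A straight ladder. Two 45×30 mm vertical rails, 1459 mm tall, stand 516 mm apart (outside-to-outside) with their front faces coplanar on the −y side. 5 rungs, each 30 mm deep and 23 mm tall, span between the inner faces of the rails, front faces flush with the rails. The lowest rung's underside is at z = 181 mm and rungs are spaced 261 mm apart (underside to underside).


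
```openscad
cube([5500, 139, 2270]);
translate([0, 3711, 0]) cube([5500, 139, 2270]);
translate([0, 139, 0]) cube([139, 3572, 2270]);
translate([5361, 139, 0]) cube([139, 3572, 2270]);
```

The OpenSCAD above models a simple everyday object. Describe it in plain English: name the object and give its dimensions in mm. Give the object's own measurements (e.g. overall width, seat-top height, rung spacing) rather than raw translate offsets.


The wall frame of a small rectangular building: four walls, each 2270 mm tall and 139 mm thick, enclosing a footprint 5500 mm (x) by 3850 mm (y) outside-to-outside, with no floor or roof. The front and back walls (the −y and +y sides) span the full width; the two side walls fit between them.


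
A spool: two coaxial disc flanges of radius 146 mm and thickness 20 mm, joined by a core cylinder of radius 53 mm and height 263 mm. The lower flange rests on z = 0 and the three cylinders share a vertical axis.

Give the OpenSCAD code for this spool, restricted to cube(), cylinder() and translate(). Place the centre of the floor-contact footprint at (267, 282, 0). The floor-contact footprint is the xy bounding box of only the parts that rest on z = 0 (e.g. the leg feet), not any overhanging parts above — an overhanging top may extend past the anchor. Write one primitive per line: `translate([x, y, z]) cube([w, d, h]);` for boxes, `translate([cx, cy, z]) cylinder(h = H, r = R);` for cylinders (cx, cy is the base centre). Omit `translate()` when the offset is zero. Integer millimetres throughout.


translate([267, 282, 0]) cylinder(h = 20, r = 146);
translate([267, 282, 20]) cylinder(h = 263, r = 53);
translate([267, 282, 283]) cylinder(h = 20, r = 146);


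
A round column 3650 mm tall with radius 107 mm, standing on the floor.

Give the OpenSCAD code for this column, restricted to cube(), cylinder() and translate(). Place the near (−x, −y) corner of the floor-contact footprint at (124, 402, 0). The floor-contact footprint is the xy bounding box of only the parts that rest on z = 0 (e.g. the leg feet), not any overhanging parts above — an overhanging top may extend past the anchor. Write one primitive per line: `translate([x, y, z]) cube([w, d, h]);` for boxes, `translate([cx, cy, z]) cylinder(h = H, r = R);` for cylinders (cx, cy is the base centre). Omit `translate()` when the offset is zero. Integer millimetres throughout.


translate([231, 509, 0]) cylinder(h = 3650, r = 107);


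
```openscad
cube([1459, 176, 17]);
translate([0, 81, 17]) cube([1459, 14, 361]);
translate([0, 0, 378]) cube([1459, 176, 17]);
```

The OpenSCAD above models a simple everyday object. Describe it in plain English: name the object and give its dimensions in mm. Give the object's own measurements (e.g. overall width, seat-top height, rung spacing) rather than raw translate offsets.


An I-beam lying along x, 1459 mm long. Overall section height 395 mm. Two flanges 176 mm wide (y) and 17 mm thick, one on the floor and one at the top; a web 14 mm thick runs between them, centred on the flange width.


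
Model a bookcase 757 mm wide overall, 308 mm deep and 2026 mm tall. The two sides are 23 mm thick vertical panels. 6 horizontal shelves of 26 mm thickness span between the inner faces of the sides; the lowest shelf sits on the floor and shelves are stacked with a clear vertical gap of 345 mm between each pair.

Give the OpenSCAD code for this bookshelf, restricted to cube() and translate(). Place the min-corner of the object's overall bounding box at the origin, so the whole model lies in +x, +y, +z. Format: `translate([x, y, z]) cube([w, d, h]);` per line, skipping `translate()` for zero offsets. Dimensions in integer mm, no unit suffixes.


cube([23, 308, 2026]);
translate([734, 0, 0]) cube([23, 308, 2026]);
translate([23, 0, 0]) cube([711, 308, 26]);
translate([23, 0, 371]) cube([711, 308, 26]);
translate([23, 0, 742]) cube([711, 308, 26]);
translate([23, 0, 1113]) cube([711, 308, 26]);
translate([23, 0, 1484]) cube([711, 308, 26]);
translate([23, 0, 1855]) cube([711, 308, 26]);


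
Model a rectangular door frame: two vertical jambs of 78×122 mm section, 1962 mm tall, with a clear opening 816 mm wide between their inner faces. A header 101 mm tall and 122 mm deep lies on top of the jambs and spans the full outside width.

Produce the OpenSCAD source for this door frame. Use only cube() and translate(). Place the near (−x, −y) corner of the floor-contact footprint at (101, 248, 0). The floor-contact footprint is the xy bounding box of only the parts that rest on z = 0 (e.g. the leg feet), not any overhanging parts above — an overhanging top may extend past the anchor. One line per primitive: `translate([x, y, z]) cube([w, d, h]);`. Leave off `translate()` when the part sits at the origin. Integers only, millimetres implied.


translate([101, 248, 0]) cube([78, 122, 1962]);
translate([995, 248, 0]) cube([78, 122, 1962]);
translate([101, 248, 1962]) cube([972, 122, 101]);


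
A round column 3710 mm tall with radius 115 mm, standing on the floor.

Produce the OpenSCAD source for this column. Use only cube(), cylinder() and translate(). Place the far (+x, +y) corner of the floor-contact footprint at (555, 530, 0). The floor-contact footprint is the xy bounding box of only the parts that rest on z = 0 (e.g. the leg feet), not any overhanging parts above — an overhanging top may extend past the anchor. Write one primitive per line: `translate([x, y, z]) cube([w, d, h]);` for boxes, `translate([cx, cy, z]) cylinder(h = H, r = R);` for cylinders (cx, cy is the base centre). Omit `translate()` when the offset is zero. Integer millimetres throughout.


translate([440, 415, 0]) cylinder(h = 3710, r = 115);


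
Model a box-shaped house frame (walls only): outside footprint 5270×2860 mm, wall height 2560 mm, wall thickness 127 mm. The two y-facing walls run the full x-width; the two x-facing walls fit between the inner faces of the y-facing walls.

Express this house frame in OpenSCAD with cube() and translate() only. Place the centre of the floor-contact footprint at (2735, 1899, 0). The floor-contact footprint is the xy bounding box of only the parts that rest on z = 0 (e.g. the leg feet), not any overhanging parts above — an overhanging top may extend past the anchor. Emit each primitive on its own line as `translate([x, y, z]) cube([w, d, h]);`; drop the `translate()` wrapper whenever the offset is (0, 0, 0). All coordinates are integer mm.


translate([100, 469, 0]) cube([5270, 127, 2560]);
translate([100, 3202, 0]) cube([5270, 127, 2560]);
translate([100, 596, 0]) cube([127, 2606, 2560]);
translate([5243, 596, 0]) cube([127, 2606, 2560]);
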